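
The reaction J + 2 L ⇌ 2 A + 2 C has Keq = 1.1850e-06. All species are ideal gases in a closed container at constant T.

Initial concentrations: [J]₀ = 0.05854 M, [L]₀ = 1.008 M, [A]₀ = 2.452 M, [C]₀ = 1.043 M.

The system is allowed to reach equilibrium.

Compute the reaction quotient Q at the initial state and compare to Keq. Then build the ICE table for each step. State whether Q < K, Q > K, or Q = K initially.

Q₀ = 110; Q > K (proceeds reverse)

Q₀ = 110 vs Keq = 1.1850e-06 ⇒ Q>K, reverse
Step 1:
                   J          L          A          C
  Initial    0.05854      1.008      2.452      1.043
  Change      0.5209      1.042     -1.042     -1.042
  Equil       0.5794       2.05       1.41   0.001204
  solve Keq expr → x = -0.5209; check Q = 1.1850e-06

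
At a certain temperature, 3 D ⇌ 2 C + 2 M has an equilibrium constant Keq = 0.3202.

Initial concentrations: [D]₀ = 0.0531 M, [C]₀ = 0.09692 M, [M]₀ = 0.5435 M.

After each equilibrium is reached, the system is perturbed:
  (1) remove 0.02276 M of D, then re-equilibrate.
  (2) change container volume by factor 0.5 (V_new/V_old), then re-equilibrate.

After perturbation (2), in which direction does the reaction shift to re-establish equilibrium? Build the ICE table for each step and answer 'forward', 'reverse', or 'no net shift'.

Direction: reverse

Q₀ = 18.53 vs Keq = 0.3202 ⇒ Q>K, reverse
Step 1:
                  D         C         M
  I          0.0531   0.09692    0.5435
  C          0.0708   -0.0472   -0.0472
  E          0.1239   0.04972    0.4963
  solve Keq expr → x = -0.0236; check Q = 0.3202
Then remove 0.02276 M of D.
Step 2:
                  D         C         M
  I          0.1011   0.04972    0.4963
  C         0.01018 -0.006789 -0.006789
  E          0.1113   0.04293    0.4895
  solve Keq expr → x = -0.003394; check Q = 0.3202
Then change container volume by factor 0.5 (V_new/V_old).
Step 3:
                  D         C         M
  I          0.2226   0.08587     0.979
  C         0.02217  -0.01478  -0.01478
  E          0.2448   0.07108    0.9642
  solve Keq expr → x = -0.007392; check Q = 0.3202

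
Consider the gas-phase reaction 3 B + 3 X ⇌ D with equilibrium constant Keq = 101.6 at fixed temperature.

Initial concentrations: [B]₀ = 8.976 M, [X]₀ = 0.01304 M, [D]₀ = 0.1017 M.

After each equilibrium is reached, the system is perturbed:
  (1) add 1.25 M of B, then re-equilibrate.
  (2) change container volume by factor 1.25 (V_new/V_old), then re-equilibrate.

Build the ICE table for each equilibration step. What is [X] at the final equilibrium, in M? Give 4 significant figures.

Q₀ = 63.42 vs Keq = 101.6 ⇒ Q<K, forward
Step 1:
                  B         X         D
  I           8.976   0.01304    0.1017
  C        -0.00187  -0.00187 6.2349e-04
  E           8.974   0.01117    0.1023
  solve Keq expr → x = 6.2349e-04; check Q = 101.6
Then add 1.25 M of B.
Step 2:
                  B         X         D
  I           10.22   0.01117    0.1023
  C        -0.00135  -0.00135 4.4998e-04
  E           10.22   0.00982    0.1028
  solve Keq expr → x = 4.4998e-04; check Q = 101.6
Then change container volume by factor 1.25 (V_new/V_old).
Step 3:
                  B         X         D
  I           8.178  0.007856   0.08222
  C         0.00348   0.00348  -0.00116
  E           8.182   0.01134   0.08106
  solve Keq expr → x = -0.00116; check Q = 101.6

[X]_eq = 0.01134 M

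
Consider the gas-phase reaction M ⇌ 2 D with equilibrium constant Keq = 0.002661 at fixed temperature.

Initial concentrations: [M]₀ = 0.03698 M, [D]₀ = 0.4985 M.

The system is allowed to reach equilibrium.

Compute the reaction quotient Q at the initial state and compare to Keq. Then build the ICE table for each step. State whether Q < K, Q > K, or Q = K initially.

Q₀ = 6.72; Q > K (proceeds reverse)

Q₀ = 6.72 vs Keq = 0.002661 ⇒ Q>K, reverse
Step 1:
                   M          D
  init       0.03698     0.4985
  Δ           0.2358    -0.4716
  eq          0.2728    0.02694
  solve Keq expr → x = -0.2358; check Q = 0.002661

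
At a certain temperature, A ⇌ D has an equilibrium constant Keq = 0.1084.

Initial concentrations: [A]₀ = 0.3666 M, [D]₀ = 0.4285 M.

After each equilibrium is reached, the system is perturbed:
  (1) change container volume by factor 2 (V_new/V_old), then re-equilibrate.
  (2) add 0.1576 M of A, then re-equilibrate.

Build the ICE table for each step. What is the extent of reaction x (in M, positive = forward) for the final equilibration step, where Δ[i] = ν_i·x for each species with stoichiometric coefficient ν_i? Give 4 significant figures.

x = 0.01541 M

Q₀ = 1.169 vs Keq = 0.1084 ⇒ Q>K, reverse
Step 1:
                  A         D
  I          0.3666    0.4285
  C          0.3507   -0.3507
  E          0.7173   0.07776
  solve Keq expr → x = -0.3507; check Q = 0.1084
Then change container volume by factor 2 (V_new/V_old).
Step 2:
                  A         D
  I          0.3587   0.03888
  C               0         0
  E          0.3587   0.03888
  solve Keq expr → x = 0; check Q = 0.1084
Then add 0.1576 M of A.
Step 3:
                  A         D
  I          0.5163   0.03888
  C        -0.01541   0.01541
  E          0.5009   0.05429
  solve Keq expr → x = 0.01541; check Q = 0.1084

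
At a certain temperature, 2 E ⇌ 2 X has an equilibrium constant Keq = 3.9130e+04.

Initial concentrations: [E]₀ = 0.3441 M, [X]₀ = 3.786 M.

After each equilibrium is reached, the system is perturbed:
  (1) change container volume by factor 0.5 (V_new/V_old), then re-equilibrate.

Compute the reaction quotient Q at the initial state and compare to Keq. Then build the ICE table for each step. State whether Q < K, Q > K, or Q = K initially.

Q₀ = 121.1 vs Keq = 3.9130e+04 ⇒ Q<K, forward
Step 1:
                   E          X
  init        0.3441      3.786
  Δ          -0.3233     0.3233
  eq         0.02077      4.109
  solve Keq expr → x = 0.1617; check Q = 3.9130e+04
Then change container volume by factor 0.5 (V_new/V_old).
Step 2:
                   E          X
  init       0.04155      8.219
  Δ                0          0
  eq         0.04155      8.219
  solve Keq expr → x = 0; check Q = 3.9130e+04

Q₀ = 121.1; Q < K (proceeds forward)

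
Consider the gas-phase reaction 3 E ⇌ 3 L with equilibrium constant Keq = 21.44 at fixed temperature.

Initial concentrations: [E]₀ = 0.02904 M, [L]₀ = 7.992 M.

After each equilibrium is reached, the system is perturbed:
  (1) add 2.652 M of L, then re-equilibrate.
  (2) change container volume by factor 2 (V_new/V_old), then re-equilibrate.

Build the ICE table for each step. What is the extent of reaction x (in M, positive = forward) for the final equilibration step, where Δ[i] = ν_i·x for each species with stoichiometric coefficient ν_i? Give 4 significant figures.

x = 0 M

Q₀ = 2.0844e+07 vs Keq = 21.44 ⇒ Q>K, reverse
Step 1:
                  E         L
  Initial   0.02904     7.992
  Change      2.094    -2.094
  Equil       2.123     5.898
  solve Keq expr → x = -0.698; check Q = 21.44
Then add 2.652 M of L.
Step 2:
                  E         L
  Initial     2.123      8.55
  Change     0.7019   -0.7019
  Equil       2.825     7.848
  solve Keq expr → x = -0.234; check Q = 21.44
Then change container volume by factor 2 (V_new/V_old).
Step 3:
                  E         L
  Initial     1.413     3.924
  Change          0         0
  Equil       1.413     3.924
  solve Keq expr → x = 0; check Q = 21.44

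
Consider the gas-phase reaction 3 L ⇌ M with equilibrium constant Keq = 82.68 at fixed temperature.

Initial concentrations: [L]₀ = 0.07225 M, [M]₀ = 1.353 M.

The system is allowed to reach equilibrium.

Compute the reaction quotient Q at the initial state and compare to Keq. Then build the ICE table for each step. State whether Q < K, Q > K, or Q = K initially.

Q₀ = 3587 vs Keq = 82.68 ⇒ Q>K, reverse
Step 1:
                   L          M
  init       0.07225      1.353
  Δ           0.1779   -0.05929
  eq          0.2501      1.294
  solve Keq expr → x = -0.05929; check Q = 82.68

Q₀ = 3587; Q > K (proceeds reverse)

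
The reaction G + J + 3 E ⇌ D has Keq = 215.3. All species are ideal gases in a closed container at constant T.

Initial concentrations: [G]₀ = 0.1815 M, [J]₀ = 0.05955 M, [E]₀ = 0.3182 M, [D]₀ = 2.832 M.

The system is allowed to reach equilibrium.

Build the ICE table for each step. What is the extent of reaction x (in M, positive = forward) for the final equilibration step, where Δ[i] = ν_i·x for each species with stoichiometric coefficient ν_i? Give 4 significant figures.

Q₀ = 8133 vs Keq = 215.3 ⇒ Q>K, reverse
Step 1:
                  G         J         E         D
  Initial    0.1815   0.05955    0.3182     2.832
  Change     0.1074    0.1074    0.3221   -0.1074
  Equil      0.2889    0.1669    0.6403     2.725
  solve Keq expr → x = -0.1074; check Q = 215.3

x = -0.1074 M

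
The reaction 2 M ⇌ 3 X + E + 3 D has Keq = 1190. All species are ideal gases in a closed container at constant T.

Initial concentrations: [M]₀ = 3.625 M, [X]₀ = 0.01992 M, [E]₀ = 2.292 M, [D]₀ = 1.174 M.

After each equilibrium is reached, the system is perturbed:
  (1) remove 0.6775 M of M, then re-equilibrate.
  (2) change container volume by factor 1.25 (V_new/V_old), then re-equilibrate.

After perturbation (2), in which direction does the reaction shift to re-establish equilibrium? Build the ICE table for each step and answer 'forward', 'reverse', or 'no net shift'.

Direction: forward

Q₀ = 2.2309e-06 vs Keq = 1190 ⇒ Q<K, forward
Step 1:
                    M           X           E           D
  init          3.625     0.01992       2.292       1.174
  Δ            -1.815       2.722      0.9073       2.722
  eq             1.81       2.742       3.199       3.896
  solve Keq expr → x = 0.9073; check Q = 1190
Then remove 0.6775 M of M.
Step 2:
                    M           X           E           D
  init          1.133       2.742       3.199       3.896
  Δ            0.1985     -0.2977    -0.09923     -0.2977
  eq            1.331       2.444         3.1       3.598
  solve Keq expr → x = -0.09923; check Q = 1190
Then change container volume by factor 1.25 (V_new/V_old).
Step 3:
                    M           X           E           D
  init          1.065       1.955        2.48       2.879
  Δ           -0.1889      0.2834     0.09447      0.2834
  eq           0.8761       2.239       2.575       3.162
  solve Keq expr → x = 0.09447; check Q = 1190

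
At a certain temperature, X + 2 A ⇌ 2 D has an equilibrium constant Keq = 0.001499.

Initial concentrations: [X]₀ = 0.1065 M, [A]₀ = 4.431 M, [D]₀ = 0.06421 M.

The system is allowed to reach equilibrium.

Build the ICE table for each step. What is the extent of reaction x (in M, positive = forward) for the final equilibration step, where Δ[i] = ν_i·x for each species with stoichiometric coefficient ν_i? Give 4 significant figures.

x = -0.003597 M

Q₀ = 0.001972 vs Keq = 0.001499 ⇒ Q>K, reverse
Step 1:
                   X          A          D
  Initial     0.1065      4.431    0.06421
  Change    0.003597   0.007194  -0.007194
  Equil       0.1101      4.438    0.05702
  solve Keq expr → x = -0.003597; check Q = 0.001499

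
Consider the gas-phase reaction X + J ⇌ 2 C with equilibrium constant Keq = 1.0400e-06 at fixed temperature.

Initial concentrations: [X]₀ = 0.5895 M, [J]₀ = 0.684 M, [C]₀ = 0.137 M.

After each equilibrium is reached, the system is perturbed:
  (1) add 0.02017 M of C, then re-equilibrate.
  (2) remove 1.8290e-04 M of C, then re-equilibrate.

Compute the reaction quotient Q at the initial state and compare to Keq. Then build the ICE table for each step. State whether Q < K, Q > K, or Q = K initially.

Q₀ = 0.04655; Q > K (proceeds reverse)

Q₀ = 0.04655 vs Keq = 1.0400e-06 ⇒ Q>K, reverse
Step 1:
                  X         J         C
  Initial    0.5895     0.684     0.137
  Change    0.06814   0.06814   -0.1363
  Equil      0.6576    0.7521 7.1723e-04
  solve Keq expr → x = -0.06814; check Q = 1.0400e-06
Then add 0.02017 M of C.
Step 2:
                  X         J         C
  Initial    0.6576    0.7521   0.02089
  Change    0.01008   0.01008  -0.02016
  Equil      0.6677    0.7622 7.2754e-04
  solve Keq expr → x = -0.01008; check Q = 1.0400e-06
Then remove 1.8290e-04 M of C.
Step 3:
                  X         J         C
  Initial    0.6677    0.7622 5.4464e-04
  Change  -9.1403e-05 -9.1403e-05 1.8281e-04
  Equil      0.6676    0.7621 7.2744e-04
  solve Keq expr → x = 9.1403e-05; check Q = 1.0400e-06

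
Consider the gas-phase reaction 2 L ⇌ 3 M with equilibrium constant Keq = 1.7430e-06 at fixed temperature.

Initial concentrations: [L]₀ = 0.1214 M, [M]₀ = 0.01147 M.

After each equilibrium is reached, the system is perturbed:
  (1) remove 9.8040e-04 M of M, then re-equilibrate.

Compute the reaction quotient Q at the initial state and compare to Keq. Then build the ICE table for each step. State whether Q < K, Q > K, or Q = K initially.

Q₀ = 1.0239e-04 vs Keq = 1.7430e-06 ⇒ Q>K, reverse
Step 1:
                   L          M
  init        0.1214    0.01147
  Δ         0.005619  -0.008429
  eq           0.127   0.003041
  solve Keq expr → x = -0.00281; check Q = 1.7430e-06
Then remove 9.8040e-04 M of M.
Step 2:
                   L          M
  init         0.127   0.002061
  Δ       -6.4671e-04 9.7007e-04
  eq          0.1264   0.003031
  solve Keq expr → x = 3.2336e-04; check Q = 1.7430e-06

Q₀ = 1.0239e-04; Q > K (proceeds reverse)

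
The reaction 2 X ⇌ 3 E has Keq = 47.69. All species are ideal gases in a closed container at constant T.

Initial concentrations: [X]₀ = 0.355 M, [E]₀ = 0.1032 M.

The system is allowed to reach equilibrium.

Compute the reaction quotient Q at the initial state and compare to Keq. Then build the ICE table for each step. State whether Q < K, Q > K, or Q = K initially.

Q₀ = 0.008721 vs Keq = 47.69 ⇒ Q<K, forward
Step 1:
                  X         E
  init        0.355    0.1032
  Δ         -0.2963    0.4445
  eq        0.05869    0.5477
  solve Keq expr → x = 0.1482; check Q = 47.69

Q₀ = 0.008721; Q < K (proceeds forward)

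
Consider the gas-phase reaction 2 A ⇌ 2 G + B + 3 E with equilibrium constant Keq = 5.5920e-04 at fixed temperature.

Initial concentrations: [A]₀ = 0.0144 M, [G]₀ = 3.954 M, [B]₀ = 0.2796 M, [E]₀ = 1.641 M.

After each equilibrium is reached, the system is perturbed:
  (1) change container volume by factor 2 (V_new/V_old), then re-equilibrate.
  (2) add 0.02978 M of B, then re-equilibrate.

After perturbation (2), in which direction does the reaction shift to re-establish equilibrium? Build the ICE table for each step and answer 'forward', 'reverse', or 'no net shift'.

Q₀ = 9.3156e+04 vs Keq = 5.5920e-04 ⇒ Q>K, reverse
Step 1:
                   A          G          B          E
  init        0.0144      3.954     0.2796      1.641
  Δ           0.5591    -0.5591    -0.2796    -0.8387
  eq          0.5735      3.395 3.0906e-05     0.8023
  solve Keq expr → x = -0.2796; check Q = 5.5920e-04
Then change container volume by factor 2 (V_new/V_old).
Step 2:
                   A          G          B          E
  init        0.2868      1.697 1.5453e-05     0.4011
  Δ       -4.5922e-04 4.5922e-04 2.2961e-04 6.8883e-04
  eq          0.2863      1.698 2.4506e-04     0.4018
  solve Keq expr → x = 2.2961e-04; check Q = 5.5920e-04
Then add 0.02978 M of B.
Step 3:
                   A          G          B          E
  init        0.2863      1.698    0.03003     0.4018
  Δ          0.05845   -0.05845   -0.02923   -0.08768
  eq          0.3448      1.639 7.9763e-04     0.3142
  solve Keq expr → x = -0.02923; check Q = 5.5920e-04

Direction: reverse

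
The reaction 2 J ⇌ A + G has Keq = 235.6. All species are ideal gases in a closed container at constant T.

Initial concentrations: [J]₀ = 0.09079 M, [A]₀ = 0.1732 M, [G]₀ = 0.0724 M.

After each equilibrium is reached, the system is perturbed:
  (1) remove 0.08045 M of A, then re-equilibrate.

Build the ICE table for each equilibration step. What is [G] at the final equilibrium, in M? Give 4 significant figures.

Q₀ = 1.521 vs Keq = 235.6 ⇒ Q<K, forward
Step 1:
                  J         A         G
  init      0.09079    0.1732    0.0724
  Δ        -0.08068   0.04034   0.04034
  eq        0.01011    0.2135    0.1127
  solve Keq expr → x = 0.04034; check Q = 235.6
Then remove 0.08045 M of A.
Step 2:
                  J         A         G
  init      0.01011    0.1331    0.1127
  Δ       -0.002061   0.00103   0.00103
  eq       0.008048    0.1341    0.1138
  solve Keq expr → x = 0.00103; check Q = 235.6

[G]_eq = 0.1138 M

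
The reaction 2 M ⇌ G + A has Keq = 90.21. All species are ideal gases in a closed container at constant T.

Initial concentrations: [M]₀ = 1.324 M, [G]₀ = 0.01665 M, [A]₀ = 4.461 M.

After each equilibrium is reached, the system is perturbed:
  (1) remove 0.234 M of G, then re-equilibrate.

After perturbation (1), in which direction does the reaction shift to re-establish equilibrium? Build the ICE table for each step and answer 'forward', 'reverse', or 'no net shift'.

Direction: forward

Q₀ = 0.04237 vs Keq = 90.21 ⇒ Q<K, forward
Step 1:
                   M          G          A
  Initial      1.324    0.01665      4.461
  Change      -1.143     0.5714     0.5714
  Equil       0.1811     0.5881      5.032
  solve Keq expr → x = 0.5714; check Q = 90.21
Then remove 0.234 M of G.
Step 2:
                   M          G          A
  Initial     0.1811     0.3541      5.032
  Change    -0.03672    0.01836    0.01836
  Equil       0.1444     0.3724      5.051
  solve Keq expr → x = 0.01836; check Q = 90.21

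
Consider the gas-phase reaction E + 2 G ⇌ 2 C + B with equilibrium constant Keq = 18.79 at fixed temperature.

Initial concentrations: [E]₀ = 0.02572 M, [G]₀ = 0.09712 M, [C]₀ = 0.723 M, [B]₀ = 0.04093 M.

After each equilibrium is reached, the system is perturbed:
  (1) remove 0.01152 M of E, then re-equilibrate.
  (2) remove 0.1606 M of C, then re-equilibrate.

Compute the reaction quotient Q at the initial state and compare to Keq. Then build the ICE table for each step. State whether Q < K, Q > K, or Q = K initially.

Q₀ = 88.19 vs Keq = 18.79 ⇒ Q>K, reverse
Step 1:
                    E           G           C           B
  Initial     0.02572     0.09712       0.723     0.04093
  Change      0.01507     0.03014    -0.03014    -0.01507
  Equil       0.04079      0.1273      0.6929     0.02586
  solve Keq expr → x = -0.01507; check Q = 18.79
Then remove 0.01152 M of E.
Step 2:
                    E           G           C           B
  Initial     0.02927      0.1273      0.6929     0.02586
  Change     0.003013    0.006026   -0.006026   -0.003013
  Equil       0.03228      0.1333      0.6868     0.02285
  solve Keq expr → x = -0.003013; check Q = 18.79
Then remove 0.1606 M of C.
Step 3:
                    E           G           C           B
  Initial     0.03228      0.1333      0.5262     0.02285
  Change    -0.004759   -0.009518    0.009518    0.004759
  Equil       0.02753      0.1238      0.5357      0.0276
  solve Keq expr → x = 0.004759; check Q = 18.79

Q₀ = 88.19; Q > K (proceeds reverse)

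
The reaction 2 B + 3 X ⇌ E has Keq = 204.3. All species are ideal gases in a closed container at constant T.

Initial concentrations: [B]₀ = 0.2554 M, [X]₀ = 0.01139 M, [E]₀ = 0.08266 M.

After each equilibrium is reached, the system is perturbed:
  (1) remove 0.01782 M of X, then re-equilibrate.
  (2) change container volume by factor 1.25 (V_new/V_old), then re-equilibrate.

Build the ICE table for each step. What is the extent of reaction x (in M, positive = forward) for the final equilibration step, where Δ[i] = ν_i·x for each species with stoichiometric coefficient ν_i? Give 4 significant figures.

Q₀ = 8.5760e+05 vs Keq = 204.3 ⇒ Q>K, reverse
Step 1:
                  B         X         E
  I          0.2554   0.01139   0.08266
  C         0.07618    0.1143  -0.03809
  E          0.3316    0.1257   0.04457
  solve Keq expr → x = -0.03809; check Q = 204.3
Then remove 0.01782 M of X.
Step 2:
                  B         X         E
  I          0.3316    0.1078   0.04457
  C         0.00801   0.01201 -0.004005
  E          0.3396    0.1199   0.04056
  solve Keq expr → x = -0.004005; check Q = 204.3
Then change container volume by factor 1.25 (V_new/V_old).
Step 3:
                  B         X         E
  I          0.2717   0.09588   0.03245
  C         0.01331   0.01996 -0.006655
  E           0.285    0.1158    0.0258
  solve Keq expr → x = -0.006655; check Q = 204.3

x = -0.006655 M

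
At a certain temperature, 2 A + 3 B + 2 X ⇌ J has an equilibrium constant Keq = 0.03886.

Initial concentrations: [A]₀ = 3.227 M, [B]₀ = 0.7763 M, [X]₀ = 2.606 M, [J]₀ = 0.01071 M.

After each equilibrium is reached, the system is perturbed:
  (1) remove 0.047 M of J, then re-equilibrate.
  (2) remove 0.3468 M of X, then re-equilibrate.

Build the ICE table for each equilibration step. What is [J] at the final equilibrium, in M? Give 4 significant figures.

[J]_eq = 0.08905 M

Q₀ = 3.2371e-04 vs Keq = 0.03886 ⇒ Q<K, forward
Step 1:
                   A          B          X          J
  Initial      3.227     0.7763      2.606    0.01071
  Change     -0.2443    -0.3664    -0.2443     0.1221
  Equil        2.983     0.4099      2.362     0.1328
  solve Keq expr → x = 0.1221; check Q = 0.03886
Then remove 0.047 M of J.
Step 2:
                   A          B          X          J
  Initial      2.983     0.4099      2.362    0.08584
  Change    -0.02365   -0.03548   -0.02365    0.01183
  Equil        2.959     0.3744      2.338    0.09766
  solve Keq expr → x = 0.01183; check Q = 0.03886
Then remove 0.3468 M of X.
Step 3:
                   A          B          X          J
  Initial      2.959     0.3744      1.991    0.09766
  Change     0.01721    0.02582    0.01721  -0.008606
  Equil        2.976     0.4003      2.009    0.08905
  solve Keq expr → x = -0.008606; check Q = 0.03886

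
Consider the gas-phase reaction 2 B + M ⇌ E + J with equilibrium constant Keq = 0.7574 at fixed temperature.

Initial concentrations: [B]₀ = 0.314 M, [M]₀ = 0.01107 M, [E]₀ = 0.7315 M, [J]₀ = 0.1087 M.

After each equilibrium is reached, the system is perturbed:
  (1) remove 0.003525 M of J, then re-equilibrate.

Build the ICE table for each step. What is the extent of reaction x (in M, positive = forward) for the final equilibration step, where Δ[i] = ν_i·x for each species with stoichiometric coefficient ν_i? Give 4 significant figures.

Q₀ = 72.85 vs Keq = 0.7574 ⇒ Q>K, reverse
Step 1:
                    B           M           E           J
  Initial       0.314     0.01107      0.7315      0.1087
  Change       0.1665     0.08325    -0.08325    -0.08325
  Equil        0.4805     0.09432      0.6482     0.02545
  solve Keq expr → x = -0.08325; check Q = 0.7574
Then remove 0.003525 M of J.
Step 2:
                    B           M           E           J
  Initial      0.4805     0.09432      0.6482     0.02192
  Change     -0.00466    -0.00233     0.00233     0.00233
  Equil        0.4758     0.09199      0.6506     0.02425
  solve Keq expr → x = 0.00233; check Q = 0.7574

x = 0.00233 M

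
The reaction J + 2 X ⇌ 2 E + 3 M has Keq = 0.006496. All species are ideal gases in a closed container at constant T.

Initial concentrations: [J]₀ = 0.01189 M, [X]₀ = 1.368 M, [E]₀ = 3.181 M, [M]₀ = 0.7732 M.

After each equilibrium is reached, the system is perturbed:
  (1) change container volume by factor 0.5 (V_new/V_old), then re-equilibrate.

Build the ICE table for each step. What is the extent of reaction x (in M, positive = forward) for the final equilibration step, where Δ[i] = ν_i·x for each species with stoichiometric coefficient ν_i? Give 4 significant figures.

Q₀ = 210.2 vs Keq = 0.006496 ⇒ Q>K, reverse
Step 1:
                    J           X           E           M
  Initial     0.01189       1.368       3.181      0.7732
  Change       0.2282      0.4563     -0.4563     -0.6845
  Equil          0.24       1.824       2.725     0.08875
  solve Keq expr → x = -0.2282; check Q = 0.006496
Then change container volume by factor 0.5 (V_new/V_old).
Step 2:
                    J           X           E           M
  Initial      0.4801       3.649       5.449      0.1775
  Change      0.02088     0.04175    -0.04175    -0.06263
  Equil         0.501        3.69       5.408      0.1149
  solve Keq expr → x = -0.02088; check Q = 0.006496

x = -0.02088 M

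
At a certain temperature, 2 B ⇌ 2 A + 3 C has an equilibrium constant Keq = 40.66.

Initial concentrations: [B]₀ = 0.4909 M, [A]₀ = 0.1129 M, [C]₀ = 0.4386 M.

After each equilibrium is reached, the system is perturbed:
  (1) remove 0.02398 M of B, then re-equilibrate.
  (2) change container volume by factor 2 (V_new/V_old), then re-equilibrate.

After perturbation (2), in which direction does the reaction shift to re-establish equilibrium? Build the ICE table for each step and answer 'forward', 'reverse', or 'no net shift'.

Q₀ = 0.004463 vs Keq = 40.66 ⇒ Q<K, forward
Step 1:
                  B         A         C
  I          0.4909    0.1129    0.4386
  C         -0.4043    0.4043    0.6064
  E         0.08664    0.5172     1.045
  solve Keq expr → x = 0.2021; check Q = 40.66
Then remove 0.02398 M of B.
Step 2:
                  B         A         C
  I         0.06266    0.5172     1.045
  C         0.01781  -0.01781  -0.02671
  E         0.08047    0.4994     1.018
  solve Keq expr → x = -0.008905; check Q = 40.66
Then change container volume by factor 2 (V_new/V_old).
Step 3:
                  B         A         C
  I         0.04023    0.2497    0.5091
  C        -0.02308   0.02308   0.03462
  E         0.01715    0.2728    0.5438
  solve Keq expr → x = 0.01154; check Q = 40.66

Direction: forward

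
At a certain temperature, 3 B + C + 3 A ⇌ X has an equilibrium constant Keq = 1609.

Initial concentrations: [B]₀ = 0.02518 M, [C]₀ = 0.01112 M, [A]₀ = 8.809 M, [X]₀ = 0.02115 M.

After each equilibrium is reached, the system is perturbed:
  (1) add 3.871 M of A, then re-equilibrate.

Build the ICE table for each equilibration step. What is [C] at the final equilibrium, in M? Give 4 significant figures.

[C]_eq = 0.006323 M

Q₀ = 174.3 vs Keq = 1609 ⇒ Q<K, forward
Step 1:
                    B           C           A           X
  init        0.02518     0.01112       8.809     0.02115
  Δ          -0.01076   -0.003587    -0.01076    0.003587
  eq          0.01442    0.007533       8.798     0.02474
  solve Keq expr → x = 0.003587; check Q = 1609
Then add 3.871 M of A.
Step 2:
                    B           C           A           X
  init        0.01442    0.007533       12.67     0.02474
  Δ          -0.00363    -0.00121    -0.00363     0.00121
  eq          0.01079    0.006323       12.67     0.02595
  solve Keq expr → x = 0.00121; check Q = 1609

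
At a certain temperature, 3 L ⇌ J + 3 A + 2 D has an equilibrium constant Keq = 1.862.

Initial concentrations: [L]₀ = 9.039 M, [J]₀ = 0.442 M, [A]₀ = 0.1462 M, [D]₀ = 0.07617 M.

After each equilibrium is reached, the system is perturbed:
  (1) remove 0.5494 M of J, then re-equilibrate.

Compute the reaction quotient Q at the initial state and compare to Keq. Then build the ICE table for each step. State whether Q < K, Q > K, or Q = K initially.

Q₀ = 1.0851e-08; Q < K (proceeds forward)

Q₀ = 1.0851e-08 vs Keq = 1.862 ⇒ Q<K, forward
Step 1:
                   L          J          A          D
  Initial      9.039      0.442     0.1462    0.07617
  Change      -3.334      1.111      3.334      2.222
  Equil        5.705      1.553       3.48      2.299
  solve Keq expr → x = 1.111; check Q = 1.862
Then remove 0.5494 M of J.
Step 2:
                   L          J          A          D
  Initial      5.705      1.004       3.48      2.299
  Change     -0.1931    0.06438     0.1931     0.1288
  Equil        5.512      1.068      3.673      2.427
  solve Keq expr → x = 0.06438; check Q = 1.862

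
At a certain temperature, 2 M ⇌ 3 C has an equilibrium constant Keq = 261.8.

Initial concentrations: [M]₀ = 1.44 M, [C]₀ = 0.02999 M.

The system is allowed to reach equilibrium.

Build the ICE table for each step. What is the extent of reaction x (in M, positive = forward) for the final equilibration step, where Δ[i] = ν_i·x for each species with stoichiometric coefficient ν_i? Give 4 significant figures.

x = 0.6365 M

Q₀ = 1.3008e-05 vs Keq = 261.8 ⇒ Q<K, forward
Step 1:
                  M         C
  init         1.44   0.02999
  Δ          -1.273      1.91
  eq         0.1669      1.94
  solve Keq expr → x = 0.6365; check Q = 261.8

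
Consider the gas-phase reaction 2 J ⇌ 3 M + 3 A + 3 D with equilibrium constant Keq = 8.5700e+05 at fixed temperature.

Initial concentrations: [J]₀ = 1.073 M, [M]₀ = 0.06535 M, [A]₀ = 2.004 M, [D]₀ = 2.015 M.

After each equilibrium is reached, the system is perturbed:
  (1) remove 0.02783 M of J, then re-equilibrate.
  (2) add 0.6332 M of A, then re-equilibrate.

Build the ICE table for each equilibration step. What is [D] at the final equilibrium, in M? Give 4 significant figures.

[D]_eq = 3.431 M

Q₀ = 0.01596 vs Keq = 8.5700e+05 ⇒ Q<K, forward
Step 1:
                   J          M          A          D
  Initial      1.073    0.06535      2.004      2.015
  Change     -0.9852      1.478      1.478      1.478
  Equil      0.08782      1.543      3.482      3.493
  solve Keq expr → x = 0.4926; check Q = 8.5700e+05
Then remove 0.02783 M of J.
Step 2:
                   J          M          A          D
  Initial    0.05999      1.543      3.482      3.493
  Change     0.02252   -0.03378   -0.03378   -0.03378
  Equil       0.0825      1.509      3.448      3.459
  solve Keq expr → x = -0.01126; check Q = 8.5700e+05
Then add 0.6332 M of A.
Step 3:
                   J          M          A          D
  Initial     0.0825      1.509      4.081      3.459
  Change     0.01853    -0.0278    -0.0278    -0.0278
  Equil        0.101      1.482      4.053      3.431
  solve Keq expr → x = -0.009267; check Q = 8.5700e+05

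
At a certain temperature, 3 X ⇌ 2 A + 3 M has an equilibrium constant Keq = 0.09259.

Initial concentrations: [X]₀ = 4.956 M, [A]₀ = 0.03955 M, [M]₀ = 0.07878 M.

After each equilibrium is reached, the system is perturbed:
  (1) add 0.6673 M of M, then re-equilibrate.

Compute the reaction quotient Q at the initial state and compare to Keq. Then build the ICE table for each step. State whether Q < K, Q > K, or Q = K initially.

Q₀ = 6.2827e-09 vs Keq = 0.09259 ⇒ Q<K, forward
Step 1:
                    X           A           M
  I             4.956     0.03955     0.07878
  C            -1.474      0.9825       1.474
  E             3.482       1.022       1.553
  solve Keq expr → x = 0.4913; check Q = 0.09259
Then add 0.6673 M of M.
Step 2:
                    X           A           M
  I             3.482       1.022        2.22
  C            0.2883     -0.1922     -0.2883
  E             3.771      0.8299       1.932
  solve Keq expr → x = -0.0961; check Q = 0.09259

Q₀ = 6.2827e-09; Q < K (proceeds forward)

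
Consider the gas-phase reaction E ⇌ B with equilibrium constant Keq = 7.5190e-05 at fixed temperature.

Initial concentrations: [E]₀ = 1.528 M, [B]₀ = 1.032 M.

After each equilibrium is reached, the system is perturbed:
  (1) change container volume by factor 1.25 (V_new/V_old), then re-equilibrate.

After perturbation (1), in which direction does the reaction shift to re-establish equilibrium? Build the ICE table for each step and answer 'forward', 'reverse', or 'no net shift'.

Q₀ = 0.6754 vs Keq = 7.5190e-05 ⇒ Q>K, reverse
Step 1:
                    E           B
  init          1.528       1.032
  Δ             1.032      -1.032
  eq             2.56  1.9247e-04
  solve Keq expr → x = -1.032; check Q = 7.5190e-05
Then change container volume by factor 1.25 (V_new/V_old).
Step 2:
                    E           B
  init          2.048  1.5398e-04
  Δ                 0           0
  eq            2.048  1.5398e-04
  solve Keq expr → x = 0; check Q = 7.5190e-05

Direction: no net shift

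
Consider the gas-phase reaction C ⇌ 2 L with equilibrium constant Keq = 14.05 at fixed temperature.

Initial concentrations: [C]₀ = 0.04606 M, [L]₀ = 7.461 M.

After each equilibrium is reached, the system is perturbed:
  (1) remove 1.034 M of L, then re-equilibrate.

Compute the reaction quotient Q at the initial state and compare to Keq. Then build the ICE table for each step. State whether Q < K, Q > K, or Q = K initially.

Q₀ = 1209 vs Keq = 14.05 ⇒ Q>K, reverse
Step 1:
                  C         L
  Initial   0.04606     7.461
  Change      1.443    -2.887
  Equil       1.489     4.574
  solve Keq expr → x = -1.443; check Q = 14.05
Then remove 1.034 M of L.
Step 2:
                  C         L
  Initial     1.489      3.54
  Change    -0.2858    0.5717
  Equil       1.204     4.112
  solve Keq expr → x = 0.2858; check Q = 14.05

Q₀ = 1209; Q > K (proceeds reverse)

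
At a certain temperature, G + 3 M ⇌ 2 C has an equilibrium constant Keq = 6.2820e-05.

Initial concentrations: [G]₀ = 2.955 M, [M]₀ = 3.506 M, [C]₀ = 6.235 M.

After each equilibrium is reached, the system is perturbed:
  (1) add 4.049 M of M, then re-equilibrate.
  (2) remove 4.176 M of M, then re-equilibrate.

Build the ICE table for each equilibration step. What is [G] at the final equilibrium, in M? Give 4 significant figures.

[G]_eq = 5.698 M

Q₀ = 0.3053 vs Keq = 6.2820e-05 ⇒ Q>K, reverse
Step 1:
                    G           M           C
  I             2.955       3.506       6.235
  C             2.738       8.214      -5.476
  E             5.693       11.72      0.7588
  solve Keq expr → x = -2.738; check Q = 6.2820e-05
Then add 4.049 M of M.
Step 2:
                    G           M           C
  I             5.693       15.77      0.7588
  C           -0.1747     -0.5242      0.3495
  E             5.518       15.25       1.108
  solve Keq expr → x = 0.1747; check Q = 6.2820e-05
Then remove 4.176 M of M.
Step 3:
                    G           M           C
  I             5.518       11.07       1.108
  C              0.18      0.5399     -0.3599
  E             5.698       11.61      0.7484
  solve Keq expr → x = -0.18; check Q = 6.2820e-05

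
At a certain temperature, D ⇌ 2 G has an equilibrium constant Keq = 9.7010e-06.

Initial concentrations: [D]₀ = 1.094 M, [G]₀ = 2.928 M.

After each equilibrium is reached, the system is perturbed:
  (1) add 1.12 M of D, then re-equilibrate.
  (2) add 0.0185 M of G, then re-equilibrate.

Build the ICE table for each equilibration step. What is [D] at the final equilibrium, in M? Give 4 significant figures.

Q₀ = 7.837 vs Keq = 9.7010e-06 ⇒ Q>K, reverse
Step 1:
                   D          G
  I            1.094      2.928
  C            1.462     -2.923
  E            2.556   0.004979
  solve Keq expr → x = -1.462; check Q = 9.7010e-06
Then add 1.12 M of D.
Step 2:
                   D          G
  I            3.676   0.004979
  C       -4.9591e-04 9.9182e-04
  E            3.675   0.005971
  solve Keq expr → x = 4.9591e-04; check Q = 9.7010e-06
Then add 0.0185 M of G.
Step 3:
                   D          G
  I            3.675    0.02447
  C         0.009246   -0.01849
  E            3.684   0.005978
  solve Keq expr → x = -0.009246; check Q = 9.7010e-06

[D]_eq = 3.684 M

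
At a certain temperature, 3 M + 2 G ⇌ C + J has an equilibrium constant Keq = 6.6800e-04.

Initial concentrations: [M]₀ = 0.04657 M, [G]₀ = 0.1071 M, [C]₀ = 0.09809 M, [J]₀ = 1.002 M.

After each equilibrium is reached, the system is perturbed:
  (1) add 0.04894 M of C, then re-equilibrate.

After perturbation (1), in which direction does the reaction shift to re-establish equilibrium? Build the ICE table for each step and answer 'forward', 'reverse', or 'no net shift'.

Q₀ = 8.4839e+04 vs Keq = 6.6800e-04 ⇒ Q>K, reverse
Step 1:
                   M          G          C          J
  init       0.04657     0.1071    0.09809      1.002
  Δ           0.2943     0.1962   -0.09809   -0.09809
  eq          0.3408     0.3033 2.6912e-06     0.9039
  solve Keq expr → x = -0.09809; check Q = 6.6800e-04
Then add 0.04894 M of C.
Step 2:
                   M          G          C          J
  init        0.3408     0.3033    0.04894     0.9039
  Δ           0.1468    0.09786   -0.04893   -0.04893
  eq          0.4876     0.4011 1.4576e-05      0.855
  solve Keq expr → x = -0.04893; check Q = 6.6800e-04

Direction: reverse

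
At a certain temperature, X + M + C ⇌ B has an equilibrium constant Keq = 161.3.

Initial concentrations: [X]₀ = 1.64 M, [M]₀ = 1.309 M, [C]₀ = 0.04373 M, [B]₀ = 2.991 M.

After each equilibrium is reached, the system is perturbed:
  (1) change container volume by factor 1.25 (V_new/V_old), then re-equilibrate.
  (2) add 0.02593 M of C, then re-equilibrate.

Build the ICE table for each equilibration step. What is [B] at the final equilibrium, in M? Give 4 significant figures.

[B]_eq = 2.442 M

Q₀ = 31.86 vs Keq = 161.3 ⇒ Q<K, forward
Step 1:
                   X          M          C          B
  I             1.64      1.309    0.04373      2.991
  C         -0.03456   -0.03456   -0.03456    0.03456
  E            1.605      1.274   0.009168      3.026
  solve Keq expr → x = 0.03456; check Q = 161.3
Then change container volume by factor 1.25 (V_new/V_old).
Step 2:
                   X          M          C          B
  I            1.284       1.02   0.007334       2.42
  C         0.004026   0.004026   0.004026  -0.004026
  E            1.288      1.024    0.01136      2.416
  solve Keq expr → x = -0.004026; check Q = 161.3
Then add 0.02593 M of C.
Step 3:
                   X          M          C          B
  I            1.288      1.024    0.03729      2.416
  C         -0.02528   -0.02528   -0.02528    0.02528
  E            1.263     0.9983    0.01201      2.442
  solve Keq expr → x = 0.02528; check Q = 161.3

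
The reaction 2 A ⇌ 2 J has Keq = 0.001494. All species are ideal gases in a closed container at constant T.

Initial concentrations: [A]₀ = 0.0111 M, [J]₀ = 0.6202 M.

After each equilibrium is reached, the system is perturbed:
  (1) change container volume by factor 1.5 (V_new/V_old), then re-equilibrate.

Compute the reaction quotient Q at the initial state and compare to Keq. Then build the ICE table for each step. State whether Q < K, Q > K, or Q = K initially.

Q₀ = 3122; Q > K (proceeds reverse)

Q₀ = 3122 vs Keq = 0.001494 ⇒ Q>K, reverse
Step 1:
                   A          J
  Initial     0.0111     0.6202
  Change      0.5967    -0.5967
  Equil       0.6078    0.02349
  solve Keq expr → x = -0.2984; check Q = 0.001494
Then change container volume by factor 1.5 (V_new/V_old).
Step 2:
                   A          J
  Initial     0.4052    0.01566
  Change           0          0
  Equil       0.4052    0.01566
  solve Keq expr → x = 0; check Q = 0.001494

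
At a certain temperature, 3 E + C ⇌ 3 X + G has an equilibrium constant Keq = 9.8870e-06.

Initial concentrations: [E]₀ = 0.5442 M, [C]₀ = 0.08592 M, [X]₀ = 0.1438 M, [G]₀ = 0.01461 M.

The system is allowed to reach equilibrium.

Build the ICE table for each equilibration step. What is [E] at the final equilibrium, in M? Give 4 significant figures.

[E]_eq = 0.5874 M

Q₀ = 0.003137 vs Keq = 9.8870e-06 ⇒ Q>K, reverse
Step 1:
                  E         C         X         G
  init       0.5442   0.08592    0.1438   0.01461
  Δ         0.04324   0.01441  -0.04324  -0.01441
  eq         0.5874    0.1003    0.1006 1.9773e-04
  solve Keq expr → x = -0.01441; check Q = 9.8870e-06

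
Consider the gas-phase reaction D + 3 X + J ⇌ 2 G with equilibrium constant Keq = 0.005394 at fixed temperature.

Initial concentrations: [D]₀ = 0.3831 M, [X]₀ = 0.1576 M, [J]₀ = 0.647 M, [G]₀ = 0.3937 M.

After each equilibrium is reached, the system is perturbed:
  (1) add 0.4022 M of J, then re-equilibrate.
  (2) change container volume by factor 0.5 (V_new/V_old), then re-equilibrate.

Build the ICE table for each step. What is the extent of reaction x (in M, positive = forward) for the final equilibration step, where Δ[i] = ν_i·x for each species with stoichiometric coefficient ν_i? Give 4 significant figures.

Q₀ = 159.8 vs Keq = 0.005394 ⇒ Q>K, reverse
Step 1:
                   D          X          J          G
  Initial     0.3831     0.1576      0.647     0.3937
  Change       0.182      0.546      0.182     -0.364
  Equil       0.5651     0.7036      0.829    0.02967
  solve Keq expr → x = -0.182; check Q = 0.005394
Then add 0.4022 M of J.
Step 2:
                   D          X          J          G
  Initial     0.5651     0.7036      1.231    0.02967
  Change    -0.00285  -0.008551   -0.00285     0.0057
  Equil       0.5623     0.6951      1.228    0.03537
  solve Keq expr → x = 0.00285; check Q = 0.005394
Then change container volume by factor 0.5 (V_new/V_old).
Step 3:
                   D          X          J          G
  Initial      1.125       1.39      2.457    0.07074
  Change    -0.04718    -0.1415   -0.04718    0.09436
  Equil        1.077      1.249       2.41     0.1651
  solve Keq expr → x = 0.04718; check Q = 0.005394

x = 0.04718 M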